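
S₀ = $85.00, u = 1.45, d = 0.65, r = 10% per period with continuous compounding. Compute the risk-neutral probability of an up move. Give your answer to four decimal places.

Risk-neutral probability p = (e^0.1 − 0.65)/(1.45 − 0.65) = 0.4552/0.8000 = 0.5690

p = 0.5690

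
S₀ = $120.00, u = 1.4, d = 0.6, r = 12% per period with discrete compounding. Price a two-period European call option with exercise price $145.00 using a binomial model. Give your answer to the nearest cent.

Risk-neutral probability p = (1 + 0.12 − 0.6)/(1.4 − 0.6) = 0.5200/0.8000 = 0.6500
Terminal stock prices: S_uu = 235.2, S_ud = 100.8, S_dd = 43.2
Terminal payoffs (S − K): max(90.2, 0) = 90.2, max(-44.2, 0) = 0, max(-101.8, 0) = 0
Node u (S = 168): V_u = 1/1.12·[0.6500·90.2000 + 0.3500·0.0000] = 52.3482
Node d (S = 72): V_d = 1/1.12·[0.6500·0.0000 + 0.3500·0.0000] = 0.0000
Node 0 (S = 120): V_0 = 1/1.12·[0.6500·52.3482 + 0.3500·0.0000] = 30.3807

$30.38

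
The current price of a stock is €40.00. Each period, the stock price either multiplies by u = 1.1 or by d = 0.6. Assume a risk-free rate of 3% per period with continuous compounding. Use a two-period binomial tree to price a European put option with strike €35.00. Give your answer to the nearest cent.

Risk-neutral probability p = (e^0.03 − 0.6)/(1.1 − 0.6) = 0.4305/0.5000 = 0.8609
Terminal stock prices: S_uu = 48.4, S_ud = 26.4, S_dd = 14.4
Terminal payoffs (K − S): max(-13.4, 0) = 0, max(8.6, 0) = 8.6, max(20.6, 0) = 20.6
Node u (S = 44): V_u = e^(−0.03)·[0.8609·0.0000 + 0.1391·8.6000] = 1.1608
Node d (S = 24): V_d = e^(−0.03)·[0.8609·8.6000 + 0.1391·20.6000] = 9.9656
Node 0 (S = 40): V_0 = e^(−0.03)·[0.8609·1.1608 + 0.1391·9.9656] = 2.3150

€2.31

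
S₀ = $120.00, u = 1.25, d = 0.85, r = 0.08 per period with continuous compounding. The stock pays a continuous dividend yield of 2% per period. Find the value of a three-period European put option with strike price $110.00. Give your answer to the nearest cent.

Per-period risk-free factor R = e^0.08 = 1.0833; dividend-adjusted growth = e^(0.08−0.02) = 1.0618.
Risk-neutral probability p = (1.0618 − 0.85)/(1.25 − 0.85) = 0.2118/0.4000 = 0.5296
Terminal stock prices: S_uuu = 234.4, S_uud = 159.4, S_udd = 108.4, S_ddd = 73.69
Terminal payoffs (K − S): max(-124.4, 0) = 0, max(-49.38, 0) = 0, max(1.625, 0) = 1.625, max(36.31, 0) = 36.31
Node uu (S = 187.5): V_uu = e^(−0.08)·[0.5296·0.0000 + 0.4704·0.0000] = 0.0000
Node ud (S = 127.5): V_ud = e^(−0.08)·[0.5296·0.0000 + 0.4704·1.6250] = 0.7056
Node dd (S = 86.7): V_dd = e^(−0.08)·[0.5296·1.6250 + 0.4704·36.3050] = 16.5596
Node u (S = 150): V_u = e^(−0.08)·[0.5296·0.0000 + 0.4704·0.7056] = 0.3064
Node d (S = 102): V_d = e^(−0.08)·[0.5296·0.7056 + 0.4704·16.5596] = 7.5358
Node 0 (S = 120): V_0 = e^(−0.08)·[0.5296·0.3064 + 0.4704·7.5358] = 3.4222

$3.42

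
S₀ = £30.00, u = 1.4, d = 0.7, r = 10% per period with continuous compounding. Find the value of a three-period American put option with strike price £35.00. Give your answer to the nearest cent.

£6.45

Risk-neutral probability p = (e^0.1 − 0.7)/(1.4 − 0.7) = 0.4052/0.7000 = 0.5788
Terminal stock prices: S_uuu = 82.32, S_uud = 41.16, S_udd = 20.58, S_ddd = 10.29
Terminal payoffs (K − S): max(-47.32, 0) = 0, max(-6.16, 0) = 0, max(14.42, 0) = 14.42, max(24.71, 0) = 24.71
Node uu (S = 58.8): continuation = e^(−0.1)·[0.5788·0.0000 + 0.4212·0.0000] = 0.0000; exercise value = 0.0000 ≤ continuation, so V_uu = 0.0000
Node ud (S = 29.4): continuation = e^(−0.1)·[0.5788·0.0000 + 0.4212·14.4200] = 5.4955; exercise value = 5.6000 > continuation, so V_ud = 5.6000 (exercise)
Node dd (S = 14.7): continuation = e^(−0.1)·[0.5788·14.4200 + 0.4212·24.7100] = 16.9693; exercise value = 20.3000 > continuation, so V_dd = 20.3000 (exercise)
Node u (S = 42): continuation = e^(−0.1)·[0.5788·0.0000 + 0.4212·5.6000] = 2.1342; exercise value = 0.0000 ≤ continuation, so V_u = 2.1342
Node d (S = 21): continuation = e^(−0.1)·[0.5788·5.6000 + 0.4212·20.3000] = 10.6693; exercise value = 14.0000 > continuation, so V_d = 14.0000 (exercise)
Node 0 (S = 30): continuation = e^(−0.1)·[0.5788·2.1342 + 0.4212·14.0000] = 6.4532; exercise value = 5.0000 ≤ continuation, so V_0 = 6.4532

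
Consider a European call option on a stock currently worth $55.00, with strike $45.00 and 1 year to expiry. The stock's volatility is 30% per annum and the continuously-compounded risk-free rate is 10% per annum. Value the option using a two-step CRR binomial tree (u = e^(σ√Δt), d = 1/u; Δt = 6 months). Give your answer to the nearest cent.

$15.81

CRR parameters: u = e^(σ√Δt) = e^(0.3·√0.5) = 1.2363, d = 1/u = 0.8089
Per-period rate: rΔt = 0.1·0.5 = 0.05, so R = e^0.05 = 1.0513
Risk-neutral probability p = (e^0.05 − 0.8089)/(1.2363 − 0.8089) = 0.2424/0.4275 = 0.5671
Terminal stock prices: S_uu = 84.07, S_ud = 55, S_dd = 35.98
Terminal payoffs (S − K): max(39.07, 0) = 39.07, max(10, 0) = 10, max(-9.016, 0) = 0
Node u (S = 68): V_u = e^(−0.05)·[0.5671·39.0656 + 0.4329·10.0000] = 25.1918
Node d (S = 44.49): V_d = e^(−0.05)·[0.5671·10.0000 + 0.4329·0.0000] = 5.3945
Node 0 (S = 55): V_0 = e^(−0.05)·[0.5671·25.1918 + 0.4329·5.3945] = 15.8111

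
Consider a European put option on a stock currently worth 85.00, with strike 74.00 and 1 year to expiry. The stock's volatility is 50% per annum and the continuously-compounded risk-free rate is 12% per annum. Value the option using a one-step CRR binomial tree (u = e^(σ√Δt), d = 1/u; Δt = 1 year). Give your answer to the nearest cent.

CRR parameters: u = e^(σ√Δt) = e^(0.5·√1) = 1.6487, d = 1/u = 0.6065
Per-period rate: rΔt = 0.12·1 = 0.12, so R = e^0.12 = 1.1275
Risk-neutral probability p = (e^0.12 − 0.6065)/(1.6487 − 0.6065) = 0.5210/1.0422 = 0.4999
Terminal stock prices: S_u = 140.1, S_d = 51.56
Terminal payoffs (K − S): max(-66.14, 0) = 0, max(22.44, 0) = 22.44
Node 0 (S = 85): V_0 = e^(−0.12)·[0.4999·0.0000 + 0.5001·22.4449] = 9.9559

9.96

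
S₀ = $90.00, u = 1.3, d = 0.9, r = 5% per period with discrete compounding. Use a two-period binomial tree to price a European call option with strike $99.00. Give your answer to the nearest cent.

$9.45

Risk-neutral probability p = (1 + 0.05 − 0.9)/(1.3 − 0.9) = 0.1500/0.4000 = 0.3750
Terminal stock prices: S_uu = 152.1, S_ud = 105.3, S_dd = 72.9
Terminal payoffs (S − K): max(53.1, 0) = 53.1, max(6.3, 0) = 6.3, max(-26.1, 0) = 0
Node u (S = 117): V_u = 1/1.05·[0.3750·53.1000 + 0.6250·6.3000] = 22.7143
Node d (S = 81): V_d = 1/1.05·[0.3750·6.3000 + 0.6250·0.0000] = 2.2500
Node 0 (S = 90): V_0 = 1/1.05·[0.3750·22.7143 + 0.6250·2.2500] = 9.4515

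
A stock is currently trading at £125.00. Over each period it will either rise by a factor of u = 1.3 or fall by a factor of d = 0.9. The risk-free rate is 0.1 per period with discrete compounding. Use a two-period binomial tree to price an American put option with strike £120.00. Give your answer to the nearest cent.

Risk-neutral probability p = (1 + 0.1 − 0.9)/(1.3 − 0.9) = 0.2000/0.4000 = 0.5000
Terminal stock prices: S_uu = 211.3, S_ud = 146.2, S_dd = 101.2
Terminal payoffs (K − S): max(-91.25, 0) = 0, max(-26.25, 0) = 0, max(18.75, 0) = 18.75
Node u (S = 162.5): continuation = 1/1.1·[0.5000·0.0000 + 0.5000·0.0000] = 0.0000; exercise value = 0.0000 ≤ continuation, so V_u = 0.0000
Node d (S = 112.5): continuation = 1/1.1·[0.5000·0.0000 + 0.5000·18.7500] = 8.5227; exercise value = 7.5000 ≤ continuation, so V_d = 8.5227
Node 0 (S = 125): continuation = 1/1.1·[0.5000·0.0000 + 0.5000·8.5227] = 3.8740; exercise value = 0.0000 ≤ continuation, so V_0 = 3.8740

£3.87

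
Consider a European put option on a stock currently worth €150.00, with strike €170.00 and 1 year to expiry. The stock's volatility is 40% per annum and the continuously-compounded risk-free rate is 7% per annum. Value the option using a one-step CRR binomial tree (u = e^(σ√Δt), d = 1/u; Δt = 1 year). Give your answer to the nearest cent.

CRR parameters: u = e^(σ√Δt) = e^(0.4·√1) = 1.4918, d = 1/u = 0.6703
Per-period rate: rΔt = 0.07·1 = 0.07, so R = e^0.07 = 1.0725
Risk-neutral probability p = (e^0.07 − 0.6703)/(1.4918 − 0.6703) = 0.4022/0.8215 = 0.4896
Terminal stock prices: S_u = 223.8, S_d = 100.5
Terminal payoffs (K − S): max(-53.77, 0) = 0, max(69.45, 0) = 69.45
Node 0 (S = 150): V_0 = e^(−0.07)·[0.4896·0.0000 + 0.5104·69.4520] = 33.0534

€33.05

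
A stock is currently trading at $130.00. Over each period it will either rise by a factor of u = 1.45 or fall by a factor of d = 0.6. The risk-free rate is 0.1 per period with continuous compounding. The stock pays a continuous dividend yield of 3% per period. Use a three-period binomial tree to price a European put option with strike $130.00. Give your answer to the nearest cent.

$21.76

Per-period risk-free factor R = e^0.1 = 1.1052; dividend-adjusted growth = e^(0.1−0.03) = 1.0725.
Risk-neutral probability p = (1.0725 − 0.6)/(1.45 − 0.6) = 0.4725/0.8500 = 0.5559
Terminal stock prices: S_uuu = 396.3, S_uud = 164, S_udd = 67.86, S_ddd = 28.08
Terminal payoffs (K − S): max(-266.3, 0) = 0, max(-33.99, 0) = 0, max(62.14, 0) = 62.14, max(101.9, 0) = 101.9
Node uu (S = 273.3): V_uu = e^(−0.1)·[0.5559·0.0000 + 0.4441·0.0000] = 0.0000
Node ud (S = 113.1): V_ud = e^(−0.1)·[0.5559·0.0000 + 0.4441·62.1400] = 24.9707
Node dd (S = 46.8): V_dd = e^(−0.1)·[0.5559·62.1400 + 0.4441·101.9200] = 72.2120
Node u (S = 188.5): V_u = e^(−0.1)·[0.5559·0.0000 + 0.4441·24.9707] = 10.0344
Node d (S = 78): V_d = e^(−0.1)·[0.5559·24.9707 + 0.4441·72.2120] = 41.5781
Node 0 (S = 130): V_0 = e^(−0.1)·[0.5559·10.0344 + 0.4441·41.5781] = 21.7552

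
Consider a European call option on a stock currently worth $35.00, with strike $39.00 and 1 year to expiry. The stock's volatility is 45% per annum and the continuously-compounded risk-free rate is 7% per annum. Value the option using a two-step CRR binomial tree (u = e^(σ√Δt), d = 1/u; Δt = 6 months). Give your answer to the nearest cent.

$5.74

CRR parameters: u = e^(σ√Δt) = e^(0.45·√0.5) = 1.3746, d = 1/u = 0.7275
Per-period rate: rΔt = 0.07·0.5 = 0.035, so R = e^0.035 = 1.0356
Risk-neutral probability p = (e^0.035 − 0.7275)/(1.3746 − 0.7275) = 0.3082/0.6472 = 0.4762
Terminal stock prices: S_uu = 66.14, S_ud = 35, S_dd = 18.52
Terminal payoffs (S − K): max(27.14, 0) = 27.14, max(-4, 0) = 0, max(-20.48, 0) = 0
Node u (S = 48.11): V_u = e^(−0.035)·[0.4762·27.1380 + 0.5238·0.0000] = 12.4774
Node d (S = 25.46): V_d = e^(−0.035)·[0.4762·0.0000 + 0.5238·0.0000] = 0.0000
Node 0 (S = 35): V_0 = e^(−0.035)·[0.4762·12.4774 + 0.5238·0.0000] = 5.7368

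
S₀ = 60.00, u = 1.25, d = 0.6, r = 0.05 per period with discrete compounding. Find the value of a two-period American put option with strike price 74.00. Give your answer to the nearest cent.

16.74

Risk-neutral probability p = (1 + 0.05 − 0.6)/(1.25 − 0.6) = 0.4500/0.6500 = 0.6923
Terminal stock prices: S_uu = 93.75, S_ud = 45, S_dd = 21.6
Terminal payoffs (K − S): max(-19.75, 0) = 0, max(29, 0) = 29, max(52.4, 0) = 52.4
Node u (S = 75): continuation = 1/1.05·[0.6923·0.0000 + 0.3077·29.0000] = 8.4982; exercise value = 0.0000 ≤ continuation, so V_u = 8.4982
Node d (S = 36): continuation = 1/1.05·[0.6923·29.0000 + 0.3077·52.4000] = 34.4762; exercise value = 38.0000 > continuation, so V_d = 38.0000 (exercise)
Node 0 (S = 60): continuation = 1/1.05·[0.6923·8.4982 + 0.3077·38.0000] = 16.7387; exercise value = 14.0000 ≤ continuation, so V_0 = 16.7387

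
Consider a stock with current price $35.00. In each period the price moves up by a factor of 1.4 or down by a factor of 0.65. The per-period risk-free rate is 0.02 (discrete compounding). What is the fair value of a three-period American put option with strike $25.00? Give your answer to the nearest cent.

Risk-neutral probability p = (1 + 0.02 − 0.65)/(1.4 − 0.65) = 0.3700/0.7500 = 0.4933
Terminal stock prices: S_uuu = 96.04, S_uud = 44.59, S_udd = 20.7, S_ddd = 9.612
Terminal payoffs (K − S): max(-71.04, 0) = 0, max(-19.59, 0) = 0, max(4.297, 0) = 4.297, max(15.39, 0) = 15.39
Node uu (S = 68.6): continuation = 1/1.02·[0.4933·0.0000 + 0.5067·0.0000] = 0.0000; exercise value = 0.0000 ≤ continuation, so V_uu = 0.0000
Node ud (S = 31.85): continuation = 1/1.02·[0.4933·0.0000 + 0.5067·4.2975] = 2.1347; exercise value = 0.0000 ≤ continuation, so V_ud = 2.1347
Node dd (S = 14.79): continuation = 1/1.02·[0.4933·4.2975 + 0.5067·15.3881] = 9.7223; exercise value = 10.2125 > continuation, so V_dd = 10.2125 (exercise)
Node u (S = 49): continuation = 1/1.02·[0.4933·0.0000 + 0.5067·2.1347] = 1.0604; exercise value = 0.0000 ≤ continuation, so V_u = 1.0604
Node d (S = 22.75): continuation = 1/1.02·[0.4933·2.1347 + 0.5067·10.2125] = 6.1053; exercise value = 2.2500 ≤ continuation, so V_d = 6.1053
Node 0 (S = 35): continuation = 1/1.02·[0.4933·1.0604 + 0.5067·6.1053] = 3.5456; exercise value = 0.0000 ≤ continuation, so V_0 = 3.5456

$3.55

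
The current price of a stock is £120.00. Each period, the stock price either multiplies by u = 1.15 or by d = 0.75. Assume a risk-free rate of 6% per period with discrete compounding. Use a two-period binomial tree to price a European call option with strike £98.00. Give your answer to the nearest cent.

Risk-neutral probability p = (1 + 0.06 − 0.75)/(1.15 − 0.75) = 0.3100/0.4000 = 0.7750
Terminal stock prices: S_uu = 158.7, S_ud = 103.5, S_dd = 67.5
Terminal payoffs (S − K): max(60.7, 0) = 60.7, max(5.5, 0) = 5.5, max(-30.5, 0) = 0
Node u (S = 138): V_u = 1/1.06·[0.7750·60.7000 + 0.2250·5.5000] = 45.5472
Node d (S = 90): V_d = 1/1.06·[0.7750·5.5000 + 0.2250·0.0000] = 4.0212
Node 0 (S = 120): V_0 = 1/1.06·[0.7750·45.5472 + 0.2250·4.0212] = 34.1546

£34.15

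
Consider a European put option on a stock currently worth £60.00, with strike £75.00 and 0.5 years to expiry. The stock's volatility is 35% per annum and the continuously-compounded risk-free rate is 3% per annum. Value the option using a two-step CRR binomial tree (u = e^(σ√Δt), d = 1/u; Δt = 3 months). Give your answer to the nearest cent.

CRR parameters: u = e^(σ√Δt) = e^(0.35·√0.25) = 1.1912, d = 1/u = 0.8395
Per-period rate: rΔt = 0.03·0.25 = 0.0075, so R = e^0.0075 = 1.0075
Risk-neutral probability p = (e^0.0075 − 0.8395)/(1.1912 − 0.8395) = 0.1681/0.3518 = 0.4778
Terminal stock prices: S_uu = 85.14, S_ud = 60, S_dd = 42.28
Terminal payoffs (K − S): max(-10.14, 0) = 0, max(15, 0) = 15, max(32.72, 0) = 32.72
Node u (S = 71.47): V_u = e^(−0.0075)·[0.4778·0.0000 + 0.5222·15.0000] = 7.7751
Node d (S = 50.37): V_d = e^(−0.0075)·[0.4778·15.0000 + 0.5222·32.7187] = 24.0722
Node 0 (S = 60): V_0 = e^(−0.0075)·[0.4778·7.7751 + 0.5222·24.0722] = 16.1644

£16.16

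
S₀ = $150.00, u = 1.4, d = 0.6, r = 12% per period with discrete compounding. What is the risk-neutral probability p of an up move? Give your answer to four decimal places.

p = 0.6500

Risk-neutral probability p = (1 + 0.12 − 0.6)/(1.4 − 0.6) = 0.5200/0.8000 = 0.6500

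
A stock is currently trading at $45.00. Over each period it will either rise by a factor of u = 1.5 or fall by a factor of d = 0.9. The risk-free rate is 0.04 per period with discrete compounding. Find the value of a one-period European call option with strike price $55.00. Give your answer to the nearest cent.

Risk-neutral probability p = (1 + 0.04 − 0.9)/(1.5 − 0.9) = 0.1400/0.6000 = 0.2333
Terminal stock prices: S_u = 67.5, S_d = 40.5
Terminal payoffs (S − K): max(12.5, 0) = 12.5, max(-14.5, 0) = 0
Node 0 (S = 45): V_0 = 1/1.04·[0.2333·12.5000 + 0.7667·0.0000] = 2.8045

$2.80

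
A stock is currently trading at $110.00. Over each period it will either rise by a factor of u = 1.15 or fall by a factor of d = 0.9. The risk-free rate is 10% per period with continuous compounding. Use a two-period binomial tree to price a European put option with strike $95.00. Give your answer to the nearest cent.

Risk-neutral probability p = (e^0.1 − 0.9)/(1.15 − 0.9) = 0.2052/0.2500 = 0.8207
Terminal stock prices: S_uu = 145.5, S_ud = 113.8, S_dd = 89.1
Terminal payoffs (K − S): max(-50.47, 0) = 0, max(-18.85, 0) = 0, max(5.9, 0) = 5.9
Node u (S = 126.5): V_u = e^(−0.1)·[0.8207·0.0000 + 0.1793·0.0000] = 0.0000
Node d (S = 99): V_d = e^(−0.1)·[0.8207·0.0000 + 0.1793·5.9000] = 0.9573
Node 0 (S = 110): V_0 = e^(−0.1)·[0.8207·0.0000 + 0.1793·0.9573] = 0.1553

$0.16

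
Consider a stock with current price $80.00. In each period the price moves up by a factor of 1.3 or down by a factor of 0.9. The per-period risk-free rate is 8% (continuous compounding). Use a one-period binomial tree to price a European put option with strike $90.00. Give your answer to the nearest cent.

Risk-neutral probability p = (e^0.08 − 0.9)/(1.3 − 0.9) = 0.1833/0.4000 = 0.4582
Terminal stock prices: S_u = 104, S_d = 72
Terminal payoffs (K − S): max(-14, 0) = 0, max(18, 0) = 18
Node 0 (S = 80): V_0 = e^(−0.08)·[0.4582·0.0000 + 0.5418·18.0000] = 9.0023

$9.00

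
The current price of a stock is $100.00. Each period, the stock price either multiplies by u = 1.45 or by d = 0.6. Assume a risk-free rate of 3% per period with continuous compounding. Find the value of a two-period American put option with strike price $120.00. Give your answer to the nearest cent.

$36.51

Risk-neutral probability p = (e^0.03 − 0.6)/(1.45 − 0.6) = 0.4305/0.8500 = 0.5064
Terminal stock prices: S_uu = 210.2, S_ud = 87, S_dd = 36
Terminal payoffs (K − S): max(-90.25, 0) = 0, max(33, 0) = 33, max(84, 0) = 84
Node u (S = 145): continuation = e^(−0.03)·[0.5064·0.0000 + 0.4936·33.0000] = 15.8068; exercise value = 0.0000 ≤ continuation, so V_u = 15.8068
Node d (S = 60): continuation = e^(−0.03)·[0.5064·33.0000 + 0.4936·84.0000] = 56.4535; exercise value = 60.0000 > continuation, so V_d = 60.0000 (exercise)
Node 0 (S = 100): continuation = e^(−0.03)·[0.5064·15.8068 + 0.4936·60.0000] = 36.5080; exercise value = 20.0000 ≤ continuation, so V_0 = 36.5080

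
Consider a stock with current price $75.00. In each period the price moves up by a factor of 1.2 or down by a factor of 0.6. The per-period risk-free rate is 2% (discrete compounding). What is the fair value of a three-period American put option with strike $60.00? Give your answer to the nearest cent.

Risk-neutral probability p = (1 + 0.02 − 0.6)/(1.2 − 0.6) = 0.4200/0.6000 = 0.7000
Terminal stock prices: S_uuu = 129.6, S_uud = 64.8, S_udd = 32.4, S_ddd = 16.2
Terminal payoffs (K − S): max(-69.6, 0) = 0, max(-4.8, 0) = 0, max(27.6, 0) = 27.6, max(43.8, 0) = 43.8
Node uu (S = 108): continuation = 1/1.02·[0.7000·0.0000 + 0.3000·0.0000] = 0.0000; exercise value = 0.0000 ≤ continuation, so V_uu = 0.0000
Node ud (S = 54): continuation = 1/1.02·[0.7000·0.0000 + 0.3000·27.6000] = 8.1176; exercise value = 6.0000 ≤ continuation, so V_ud = 8.1176
Node dd (S = 27): continuation = 1/1.02·[0.7000·27.6000 + 0.3000·43.8000] = 31.8235; exercise value = 33.0000 > continuation, so V_dd = 33.0000 (exercise)
Node u (S = 90): continuation = 1/1.02·[0.7000·0.0000 + 0.3000·8.1176] = 2.3875; exercise value = 0.0000 ≤ continuation, so V_u = 2.3875
Node d (S = 45): continuation = 1/1.02·[0.7000·8.1176 + 0.3000·33.0000] = 15.2768; exercise value = 15.0000 ≤ continuation, so V_d = 15.2768
Node 0 (S = 75): continuation = 1/1.02·[0.7000·2.3875 + 0.3000·15.2768] = 6.1317; exercise value = 0.0000 ≤ continuation, so V_0 = 6.1317

$6.13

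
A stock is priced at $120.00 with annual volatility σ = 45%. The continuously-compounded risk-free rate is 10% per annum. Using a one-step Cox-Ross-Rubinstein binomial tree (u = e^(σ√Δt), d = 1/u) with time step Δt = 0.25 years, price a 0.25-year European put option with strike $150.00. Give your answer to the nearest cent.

$26.43

CRR parameters: u = e^(σ√Δt) = e^(0.45·√0.25) = 1.2523, d = 1/u = 0.7985
Per-period rate: rΔt = 0.1·0.25 = 0.025, so R = e^0.025 = 1.0253
Risk-neutral probability p = (e^0.025 − 0.7985)/(1.2523 − 0.7985) = 0.2268/0.4538 = 0.4998
Terminal stock prices: S_u = 150.3, S_d = 95.82
Terminal payoffs (K − S): max(-0.2787, 0) = 0, max(54.18, 0) = 54.18
Node 0 (S = 120): V_0 = e^(−0.025)·[0.4998·0.0000 + 0.5002·54.1781] = 26.4323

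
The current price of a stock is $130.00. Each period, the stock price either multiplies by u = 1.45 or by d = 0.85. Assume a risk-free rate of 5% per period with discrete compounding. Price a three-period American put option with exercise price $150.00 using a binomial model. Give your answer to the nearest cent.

Risk-neutral probability p = (1 + 0.05 − 0.85)/(1.45 − 0.85) = 0.2000/0.6000 = 0.3333
Terminal stock prices: S_uuu = 396.3, S_uud = 232.3, S_udd = 136.2, S_ddd = 79.84
Terminal payoffs (K − S): max(-246.3, 0) = 0, max(-82.33, 0) = 0, max(13.81, 0) = 13.81, max(70.16, 0) = 70.16
Node uu (S = 273.3): continuation = 1/1.05·[0.3333·0.0000 + 0.6667·0.0000] = 0.0000; exercise value = 0.0000 ≤ continuation, so V_uu = 0.0000
Node ud (S = 160.2): continuation = 1/1.05·[0.3333·0.0000 + 0.6667·13.8088] = 8.7675; exercise value = 0.0000 ≤ continuation, so V_ud = 8.7675
Node dd (S = 93.92): continuation = 1/1.05·[0.3333·13.8088 + 0.6667·70.1638] = 48.9321; exercise value = 56.0750 > continuation, so V_dd = 56.0750 (exercise)
Node u (S = 188.5): continuation = 1/1.05·[0.3333·0.0000 + 0.6667·8.7675] = 5.5666; exercise value = 0.0000 ≤ continuation, so V_u = 5.5666
Node d (S = 110.5): continuation = 1/1.05·[0.3333·8.7675 + 0.6667·56.0750] = 38.3865; exercise value = 39.5000 > continuation, so V_d = 39.5000 (exercise)
Node 0 (S = 130): continuation = 1/1.05·[0.3333·5.5666 + 0.6667·39.5000] = 26.8466; exercise value = 20.0000 ≤ continuation, so V_0 = 26.8466

$26.85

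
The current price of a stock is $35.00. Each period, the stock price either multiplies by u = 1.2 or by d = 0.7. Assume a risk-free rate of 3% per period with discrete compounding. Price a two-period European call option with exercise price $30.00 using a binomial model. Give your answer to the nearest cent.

$8.38

Risk-neutral probability p = (1 + 0.03 − 0.7)/(1.2 − 0.7) = 0.3300/0.5000 = 0.6600
Terminal stock prices: S_uu = 50.4, S_ud = 29.4, S_dd = 17.15
Terminal payoffs (S − K): max(20.4, 0) = 20.4, max(-0.6, 0) = 0, max(-12.85, 0) = 0
Node u (S = 42): V_u = 1/1.03·[0.6600·20.4000 + 0.3400·0.0000] = 13.0718
Node d (S = 24.5): V_d = 1/1.03·[0.6600·0.0000 + 0.3400·0.0000] = 0.0000
Node 0 (S = 35): V_0 = 1/1.03·[0.6600·13.0718 + 0.3400·0.0000] = 8.3761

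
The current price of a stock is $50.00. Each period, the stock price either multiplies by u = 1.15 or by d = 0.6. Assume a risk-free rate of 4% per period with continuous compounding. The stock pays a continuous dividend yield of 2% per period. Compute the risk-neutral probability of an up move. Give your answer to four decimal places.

Per-period risk-free factor R = e^0.04 = 1.0408; dividend-adjusted growth = e^(0.04−0.02) = 1.0202.
Risk-neutral probability p = (1.0202 − 0.6)/(1.15 − 0.6) = 0.4202/0.5500 = 0.7640

p = 0.7640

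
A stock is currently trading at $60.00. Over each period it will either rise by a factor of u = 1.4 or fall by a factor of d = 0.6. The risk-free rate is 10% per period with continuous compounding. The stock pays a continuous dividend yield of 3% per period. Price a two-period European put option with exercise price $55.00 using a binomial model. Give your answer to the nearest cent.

$6.40

Per-period risk-free factor R = e^0.1 = 1.1052; dividend-adjusted growth = e^(0.1−0.03) = 1.0725.
Risk-neutral probability p = (1.0725 − 0.6)/(1.4 − 0.6) = 0.4725/0.8000 = 0.5906
Terminal stock prices: S_uu = 117.6, S_ud = 50.4, S_dd = 21.6
Terminal payoffs (K − S): max(-62.6, 0) = 0, max(4.6, 0) = 4.6, max(33.4, 0) = 33.4
Node u (S = 84): V_u = e^(−0.1)·[0.5906·0.0000 + 0.4094·4.6000] = 1.7039
Node d (S = 36): V_d = e^(−0.1)·[0.5906·4.6000 + 0.4094·33.4000] = 14.8300
Node 0 (S = 60): V_0 = e^(−0.1)·[0.5906·1.7039 + 0.4094·14.8300] = 6.4038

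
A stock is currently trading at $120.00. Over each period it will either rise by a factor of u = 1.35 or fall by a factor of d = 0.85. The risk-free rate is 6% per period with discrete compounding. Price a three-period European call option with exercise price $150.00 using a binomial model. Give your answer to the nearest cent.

Risk-neutral probability p = (1 + 0.06 − 0.85)/(1.35 − 0.85) = 0.2100/0.5000 = 0.4200
Terminal stock prices: S_uuu = 295.2, S_uud = 185.9, S_udd = 117, S_ddd = 73.69
Terminal payoffs (S − K): max(145.2, 0) = 145.2, max(35.9, 0) = 35.9, max(-32.96, 0) = 0, max(-76.31, 0) = 0
Node uu (S = 218.7): V_uu = 1/1.06·[0.4200·145.2450 + 0.5800·35.8950] = 77.1906
Node ud (S = 137.7): V_ud = 1/1.06·[0.4200·35.8950 + 0.5800·0.0000] = 14.2225
Node dd (S = 86.7): V_dd = 1/1.06·[0.4200·0.0000 + 0.5800·0.0000] = 0.0000
Node u (S = 162): V_u = 1/1.06·[0.4200·77.1906 + 0.5800·14.2225] = 38.3671
Node d (S = 102): V_d = 1/1.06·[0.4200·14.2225 + 0.5800·0.0000] = 5.6353
Node 0 (S = 120): V_0 = 1/1.06·[0.4200·38.3671 + 0.5800·5.6353] = 18.2855

$18.29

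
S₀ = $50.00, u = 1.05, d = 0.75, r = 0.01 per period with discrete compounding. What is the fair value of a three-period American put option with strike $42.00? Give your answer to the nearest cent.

Risk-neutral probability p = (1 + 0.01 − 0.75)/(1.05 − 0.75) = 0.2600/0.3000 = 0.8667
Terminal stock prices: S_uuu = 57.88, S_uud = 41.34, S_udd = 29.53, S_ddd = 21.09
Terminal payoffs (K − S): max(-15.88, 0) = 0, max(0.6562, 0) = 0.6562, max(12.47, 0) = 12.47, max(20.91, 0) = 20.91
Node uu (S = 55.12): continuation = 1/1.01·[0.8667·0.0000 + 0.1333·0.6562] = 0.0866; exercise value = 0.0000 ≤ continuation, so V_uu = 0.0866
Node ud (S = 39.38): continuation = 1/1.01·[0.8667·0.6562 + 0.1333·12.4688] = 2.2092; exercise value = 2.6250 > continuation, so V_ud = 2.6250 (exercise)
Node dd (S = 28.12): continuation = 1/1.01·[0.8667·12.4688 + 0.1333·20.9062] = 13.4592; exercise value = 13.8750 > continuation, so V_dd = 13.8750 (exercise)
Node u (S = 52.5): continuation = 1/1.01·[0.8667·0.0866 + 0.1333·2.6250] = 0.4209; exercise value = 0.0000 ≤ continuation, so V_u = 0.4209
Node d (S = 37.5): continuation = 1/1.01·[0.8667·2.6250 + 0.1333·13.8750] = 4.0842; exercise value = 4.5000 > continuation, so V_d = 4.5000 (exercise)
Node 0 (S = 50): continuation = 1/1.01·[0.8667·0.4209 + 0.1333·4.5000] = 0.9552; exercise value = 0.0000 ≤ continuation, so V_0 = 0.9552

$0.96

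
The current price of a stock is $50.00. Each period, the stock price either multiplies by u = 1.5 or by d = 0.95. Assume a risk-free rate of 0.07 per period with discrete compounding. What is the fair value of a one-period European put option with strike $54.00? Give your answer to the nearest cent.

Risk-neutral probability p = (1 + 0.07 − 0.95)/(1.5 − 0.95) = 0.1200/0.5500 = 0.2182
Terminal stock prices: S_u = 75, S_d = 47.5
Terminal payoffs (K − S): max(-21, 0) = 0, max(6.5, 0) = 6.5
Node 0 (S = 50): V_0 = 1/1.07·[0.2182·0.0000 + 0.7818·6.5000] = 4.7494

$4.75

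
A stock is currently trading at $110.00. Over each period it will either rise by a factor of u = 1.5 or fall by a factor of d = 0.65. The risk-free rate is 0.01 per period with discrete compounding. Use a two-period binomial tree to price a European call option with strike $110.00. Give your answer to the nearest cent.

$24.18

Risk-neutral probability p = (1 + 0.01 − 0.65)/(1.5 − 0.65) = 0.3600/0.8500 = 0.4235
Terminal stock prices: S_uu = 247.5, S_ud = 107.2, S_dd = 46.48
Terminal payoffs (S − K): max(137.5, 0) = 137.5, max(-2.75, 0) = 0, max(-63.52, 0) = 0
Node u (S = 165): V_u = 1/1.01·[0.4235·137.5000 + 0.5765·0.0000] = 57.6587
Node d (S = 71.5): V_d = 1/1.01·[0.4235·0.0000 + 0.5765·0.0000] = 0.0000
Node 0 (S = 110): V_0 = 1/1.01·[0.4235·57.6587 + 0.5765·0.0000] = 24.1784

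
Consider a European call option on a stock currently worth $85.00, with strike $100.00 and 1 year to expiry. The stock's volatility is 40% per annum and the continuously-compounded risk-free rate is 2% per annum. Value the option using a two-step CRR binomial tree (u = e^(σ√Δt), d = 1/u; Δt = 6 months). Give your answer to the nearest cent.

CRR parameters: u = e^(σ√Δt) = e^(0.4·√0.5) = 1.3269, d = 1/u = 0.7536
Per-period rate: rΔt = 0.02·0.5 = 0.01, so R = e^0.01 = 1.0101
Risk-neutral probability p = (e^0.01 − 0.7536)/(1.3269 − 0.7536) = 0.2564/0.5733 = 0.4473
Terminal stock prices: S_uu = 149.7, S_ud = 85, S_dd = 48.28
Terminal payoffs (S − K): max(49.66, 0) = 49.66, max(-15, 0) = 0, max(-51.72, 0) = 0
Node u (S = 112.8): V_u = e^(−0.01)·[0.4473·49.6556 + 0.5527·0.0000] = 21.9894
Node d (S = 64.06): V_d = e^(−0.01)·[0.4473·0.0000 + 0.5527·0.0000] = 0.0000
Node 0 (S = 85): V_0 = e^(−0.01)·[0.4473·21.9894 + 0.5527·0.0000] = 9.7377

$9.74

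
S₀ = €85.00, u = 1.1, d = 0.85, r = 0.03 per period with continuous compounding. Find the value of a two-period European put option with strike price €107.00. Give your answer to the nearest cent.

Risk-neutral probability p = (e^0.03 − 0.85)/(1.1 − 0.85) = 0.1805/0.2500 = 0.7218
Terminal stock prices: S_uu = 102.9, S_ud = 79.48, S_dd = 61.41
Terminal payoffs (K − S): max(4.15, 0) = 4.15, max(27.52, 0) = 27.52, max(45.59, 0) = 45.59
Node u (S = 93.5): V_u = e^(−0.03)·[0.7218·4.1500 + 0.2782·27.5250] = 10.3377
Node d (S = 72.25): V_d = e^(−0.03)·[0.7218·27.5250 + 0.2782·45.5875] = 31.5877
Node 0 (S = 85): V_0 = e^(−0.03)·[0.7218·10.3377 + 0.2782·31.5877] = 15.7688

€15.77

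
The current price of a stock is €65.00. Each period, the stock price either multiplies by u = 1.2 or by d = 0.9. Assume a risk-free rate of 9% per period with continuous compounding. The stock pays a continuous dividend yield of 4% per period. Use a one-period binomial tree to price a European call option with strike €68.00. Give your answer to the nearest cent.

Per-period risk-free factor R = e^0.09 = 1.0942; dividend-adjusted growth = e^(0.09−0.04) = 1.0513.
Risk-neutral probability p = (1.0513 − 0.9)/(1.2 − 0.9) = 0.1513/0.3000 = 0.5042
Terminal stock prices: S_u = 78, S_d = 58.5
Terminal payoffs (S − K): max(10, 0) = 10, max(-9.5, 0) = 0
Node 0 (S = 65): V_0 = e^(−0.09)·[0.5042·10.0000 + 0.4958·0.0000] = 4.6084

€4.61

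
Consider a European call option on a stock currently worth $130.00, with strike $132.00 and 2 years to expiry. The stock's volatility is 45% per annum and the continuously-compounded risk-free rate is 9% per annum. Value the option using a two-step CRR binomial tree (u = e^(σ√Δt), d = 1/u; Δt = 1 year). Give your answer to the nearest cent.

CRR parameters: u = e^(σ√Δt) = e^(0.45·√1) = 1.5683, d = 1/u = 0.6376
Per-period rate: rΔt = 0.09·1 = 0.09, so R = e^0.09 = 1.0942
Risk-neutral probability p = (e^0.09 − 0.6376)/(1.5683 − 0.6376) = 0.4565/0.9307 = 0.4905
Terminal stock prices: S_uu = 319.7, S_ud = 130, S_dd = 52.85
Terminal payoffs (S − K): max(187.7, 0) = 187.7, max(-2, 0) = 0, max(-79.15, 0) = 0
Node u (S = 203.9): V_u = e^(−0.09)·[0.4905·187.7484 + 0.5095·0.0000] = 84.1729
Node d (S = 82.89): V_d = e^(−0.09)·[0.4905·0.0000 + 0.5095·0.0000] = 0.0000
Node 0 (S = 130): V_0 = e^(−0.09)·[0.4905·84.1729 + 0.5095·0.0000] = 37.7371

$37.74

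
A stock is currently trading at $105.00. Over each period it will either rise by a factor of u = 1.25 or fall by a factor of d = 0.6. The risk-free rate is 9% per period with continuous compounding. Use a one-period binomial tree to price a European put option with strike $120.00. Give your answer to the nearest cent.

Risk-neutral probability p = (e^0.09 − 0.6)/(1.25 − 0.6) = 0.4942/0.6500 = 0.7603
Terminal stock prices: S_u = 131.2, S_d = 63
Terminal payoffs (K − S): max(-11.25, 0) = 0, max(57, 0) = 57
Node 0 (S = 105): V_0 = e^(−0.09)·[0.7603·0.0000 + 0.2397·57.0000] = 12.4886

$12.49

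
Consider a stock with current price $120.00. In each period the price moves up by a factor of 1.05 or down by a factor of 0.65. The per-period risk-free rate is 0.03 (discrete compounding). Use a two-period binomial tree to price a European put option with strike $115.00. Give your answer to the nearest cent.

$3.12

Risk-neutral probability p = (1 + 0.03 − 0.65)/(1.05 − 0.65) = 0.3800/0.4000 = 0.9500
Terminal stock prices: S_uu = 132.3, S_ud = 81.9, S_dd = 50.7
Terminal payoffs (K − S): max(-17.3, 0) = 0, max(33.1, 0) = 33.1, max(64.3, 0) = 64.3
Node u (S = 126): V_u = 1/1.03·[0.9500·0.0000 + 0.0500·33.1000] = 1.6068
Node d (S = 78): V_d = 1/1.03·[0.9500·33.1000 + 0.0500·64.3000] = 33.6505
Node 0 (S = 120): V_0 = 1/1.03·[0.9500·1.6068 + 0.0500·33.6505] = 3.1155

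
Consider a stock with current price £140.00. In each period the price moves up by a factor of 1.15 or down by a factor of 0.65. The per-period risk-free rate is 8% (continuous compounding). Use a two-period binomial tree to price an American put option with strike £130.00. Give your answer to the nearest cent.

£7.30

Risk-neutral probability p = (e^0.08 − 0.65)/(1.15 − 0.65) = 0.4333/0.5000 = 0.8666
Terminal stock prices: S_uu = 185.1, S_ud = 104.7, S_dd = 59.15
Terminal payoffs (K − S): max(-55.15, 0) = 0, max(25.35, 0) = 25.35, max(70.85, 0) = 70.85
Node u (S = 161): continuation = e^(−0.08)·[0.8666·0.0000 + 0.1334·25.3500] = 3.1223; exercise value = 0.0000 ≤ continuation, so V_u = 3.1223
Node d (S = 91): continuation = e^(−0.08)·[0.8666·25.3500 + 0.1334·70.8500] = 29.0051; exercise value = 39.0000 > continuation, so V_d = 39.0000 (exercise)
Node 0 (S = 140): continuation = e^(−0.08)·[0.8666·3.1223 + 0.1334·39.0000] = 7.3012; exercise value = 0.0000 ≤ continuation, so V_0 = 7.3012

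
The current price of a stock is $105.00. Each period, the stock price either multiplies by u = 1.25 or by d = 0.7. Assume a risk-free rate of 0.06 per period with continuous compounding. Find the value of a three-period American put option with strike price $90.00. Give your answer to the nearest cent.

Risk-neutral probability p = (e^0.06 − 0.7)/(1.25 − 0.7) = 0.3618/0.5500 = 0.6579
Terminal stock prices: S_uuu = 205.1, S_uud = 114.8, S_udd = 64.31, S_ddd = 36.01
Terminal payoffs (K − S): max(-115.1, 0) = 0, max(-24.84, 0) = 0, max(25.69, 0) = 25.69, max(53.99, 0) = 53.99
Node uu (S = 164.1): continuation = e^(−0.06)·[0.6579·0.0000 + 0.3421·0.0000] = 0.0000; exercise value = 0.0000 ≤ continuation, so V_uu = 0.0000
Node ud (S = 91.88): continuation = e^(−0.06)·[0.6579·0.0000 + 0.3421·25.6875] = 8.2763; exercise value = 0.0000 ≤ continuation, so V_ud = 8.2763
Node dd (S = 51.45): continuation = e^(−0.06)·[0.6579·25.6875 + 0.3421·53.9850] = 33.3088; exercise value = 38.5500 > continuation, so V_dd = 38.5500 (exercise)
Node u (S = 131.2): continuation = e^(−0.06)·[0.6579·0.0000 + 0.3421·8.2763] = 2.6666; exercise value = 0.0000 ≤ continuation, so V_u = 2.6666
Node d (S = 73.5): continuation = e^(−0.06)·[0.6579·8.2763 + 0.3421·38.5500] = 17.5483; exercise value = 16.5000 ≤ continuation, so V_d = 17.5483
Node 0 (S = 105): continuation = e^(−0.06)·[0.6579·2.6666 + 0.3421·17.5483] = 7.3060; exercise value = 0.0000 ≤ continuation, so V_0 = 7.3060

$7.31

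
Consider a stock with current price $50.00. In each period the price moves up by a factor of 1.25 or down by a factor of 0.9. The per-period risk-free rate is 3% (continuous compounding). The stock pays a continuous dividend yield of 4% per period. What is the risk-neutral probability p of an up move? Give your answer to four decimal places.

p = 0.2573

Per-period risk-free factor R = e^0.03 = 1.0305; dividend-adjusted growth = e^(0.03−0.04) = 0.9900.
Risk-neutral probability p = (0.9900 − 0.9)/(1.25 − 0.9) = 0.0900/0.3500 = 0.2573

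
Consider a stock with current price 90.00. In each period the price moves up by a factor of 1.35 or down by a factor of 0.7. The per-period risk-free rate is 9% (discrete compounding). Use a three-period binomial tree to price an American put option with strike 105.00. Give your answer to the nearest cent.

19.44

Risk-neutral probability p = (1 + 0.09 − 0.7)/(1.35 − 0.7) = 0.3900/0.6500 = 0.6000
Terminal stock prices: S_uuu = 221.4, S_uud = 114.8, S_udd = 59.53, S_ddd = 30.87
Terminal payoffs (K − S): max(-116.4, 0) = 0, max(-9.818, 0) = 0, max(45.47, 0) = 45.47, max(74.13, 0) = 74.13
Node uu (S = 164): continuation = 1/1.09·[0.6000·0.0000 + 0.4000·0.0000] = 0.0000; exercise value = 0.0000 ≤ continuation, so V_uu = 0.0000
Node ud (S = 85.05): continuation = 1/1.09·[0.6000·0.0000 + 0.4000·45.4650] = 16.6844; exercise value = 19.9500 > continuation, so V_ud = 19.9500 (exercise)
Node dd (S = 44.1): continuation = 1/1.09·[0.6000·45.4650 + 0.4000·74.1300] = 52.2303; exercise value = 60.9000 > continuation, so V_dd = 60.9000 (exercise)
Node u (S = 121.5): continuation = 1/1.09·[0.6000·0.0000 + 0.4000·19.9500] = 7.3211; exercise value = 0.0000 ≤ continuation, so V_u = 7.3211
Node d (S = 63): continuation = 1/1.09·[0.6000·19.9500 + 0.4000·60.9000] = 33.3303; exercise value = 42.0000 > continuation, so V_d = 42.0000 (exercise)
Node 0 (S = 90): continuation = 1/1.09·[0.6000·7.3211 + 0.4000·42.0000] = 19.4428; exercise value = 15.0000 ≤ continuation, so V_0 = 19.4428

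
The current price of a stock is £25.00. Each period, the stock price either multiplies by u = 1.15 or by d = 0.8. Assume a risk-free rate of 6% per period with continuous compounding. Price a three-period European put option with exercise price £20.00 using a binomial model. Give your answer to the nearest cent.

£0.29

Risk-neutral probability p = (e^0.06 − 0.8)/(1.15 − 0.8) = 0.2618/0.3500 = 0.7481
Terminal stock prices: S_uuu = 38.02, S_uud = 26.45, S_udd = 18.4, S_ddd = 12.8
Terminal payoffs (K − S): max(-18.02, 0) = 0, max(-6.45, 0) = 0, max(1.6, 0) = 1.6, max(7.2, 0) = 7.2
Node uu (S = 33.06): V_uu = e^(−0.06)·[0.7481·0.0000 + 0.2519·0.0000] = 0.0000
Node ud (S = 23): V_ud = e^(−0.06)·[0.7481·0.0000 + 0.2519·1.6000] = 0.3796
Node dd (S = 16): V_dd = e^(−0.06)·[0.7481·1.6000 + 0.2519·7.2000] = 2.8353
Node u (S = 28.75): V_u = e^(−0.06)·[0.7481·0.0000 + 0.2519·0.3796] = 0.0900
Node d (S = 20): V_d = e^(−0.06)·[0.7481·0.3796 + 0.2519·2.8353] = 0.9400
Node 0 (S = 25): V_0 = e^(−0.06)·[0.7481·0.0900 + 0.2519·0.9400] = 0.2864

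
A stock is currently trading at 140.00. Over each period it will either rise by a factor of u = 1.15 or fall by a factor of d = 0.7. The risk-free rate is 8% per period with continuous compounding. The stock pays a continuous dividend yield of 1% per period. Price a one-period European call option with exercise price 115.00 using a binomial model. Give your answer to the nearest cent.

Per-period risk-free factor R = e^0.08 = 1.0833; dividend-adjusted growth = e^(0.08−0.01) = 1.0725.
Risk-neutral probability p = (1.0725 − 0.7)/(1.15 − 0.7) = 0.3725/0.4500 = 0.8278
Terminal stock prices: S_u = 161, S_d = 98
Terminal payoffs (S − K): max(46, 0) = 46, max(-17, 0) = 0
Node 0 (S = 140): V_0 = e^(−0.08)·[0.8278·46.0000 + 0.1722·0.0000] = 35.1510

35.15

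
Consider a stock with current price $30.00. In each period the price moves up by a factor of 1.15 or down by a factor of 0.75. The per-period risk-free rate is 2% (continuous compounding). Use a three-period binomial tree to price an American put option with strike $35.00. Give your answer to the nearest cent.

$6.63

Risk-neutral probability p = (e^0.02 − 0.75)/(1.15 − 0.75) = 0.2702/0.4000 = 0.6755
Terminal stock prices: S_uuu = 45.63, S_uud = 29.76, S_udd = 19.41, S_ddd = 12.66
Terminal payoffs (K − S): max(-10.63, 0) = 0, max(5.244, 0) = 5.244, max(15.59, 0) = 15.59, max(22.34, 0) = 22.34
Node uu (S = 39.67): continuation = e^(−0.02)·[0.6755·0.0000 + 0.3245·5.2438] = 1.6679; exercise value = 0.0000 ≤ continuation, so V_uu = 1.6679
Node ud (S = 25.88): continuation = e^(−0.02)·[0.6755·5.2438 + 0.3245·15.5938] = 8.4320; exercise value = 9.1250 > continuation, so V_ud = 9.1250 (exercise)
Node dd (S = 16.88): continuation = e^(−0.02)·[0.6755·15.5938 + 0.3245·22.3438] = 17.4320; exercise value = 18.1250 > continuation, so V_dd = 18.1250 (exercise)
Node u (S = 34.5): continuation = e^(−0.02)·[0.6755·1.6679 + 0.3245·9.1250] = 4.0068; exercise value = 0.5000 ≤ continuation, so V_u = 4.0068
Node d (S = 22.5): continuation = e^(−0.02)·[0.6755·9.1250 + 0.3245·18.1250] = 11.8070; exercise value = 12.5000 > continuation, so V_d = 12.5000 (exercise)
Node 0 (S = 30): continuation = e^(−0.02)·[0.6755·4.0068 + 0.3245·12.5000] = 6.6289; exercise value = 5.0000 ≤ continuation, so V_0 = 6.6289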